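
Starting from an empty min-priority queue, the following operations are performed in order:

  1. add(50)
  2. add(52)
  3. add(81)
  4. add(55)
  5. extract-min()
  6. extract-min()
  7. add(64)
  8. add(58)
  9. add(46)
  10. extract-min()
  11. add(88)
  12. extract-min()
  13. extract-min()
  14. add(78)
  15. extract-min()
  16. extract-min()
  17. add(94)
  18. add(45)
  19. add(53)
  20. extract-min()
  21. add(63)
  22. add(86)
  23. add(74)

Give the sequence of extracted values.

insert 50 → {50}
insert 52 → {50, 52}
insert 81 → {50, 52, 81}
insert 55 → {50, 52, 55, 81}
extract-min → 50; now {52, 55, 81}
extract-min → 52; now {55, 81}
insert 64 → {55, 64, 81}
insert 58 → {55, 58, 64, 81}
insert 46 → {46, 55, 58, 64, 81}
extract-min → 46; now {55, 58, 64, 81}
insert 88 → {55, 58, 64, 81, 88}
extract-min → 55; now {58, 64, 81, 88}
extract-min → 58; now {64, 81, 88}
insert 78 → {64, 78, 81, 88}
extract-min → 64; now {78, 81, 88}
extract-min → 78; now {81, 88}
insert 94 → {81, 88, 94}
insert 45 → {45, 81, 88, 94}
insert 53 → {45, 53, 81, 88, 94}
extract-min → 45; now {53, 81, 88, 94}
insert 63 → {53, 63, 81, 88, 94}
insert 86 → {53, 63, 81, 86, 88, 94}
insert 74 → {53, 63, 74, 81, 86, 88, 94}

50 → 52 → 46 → 55 → 58 → 64 → 78 → 45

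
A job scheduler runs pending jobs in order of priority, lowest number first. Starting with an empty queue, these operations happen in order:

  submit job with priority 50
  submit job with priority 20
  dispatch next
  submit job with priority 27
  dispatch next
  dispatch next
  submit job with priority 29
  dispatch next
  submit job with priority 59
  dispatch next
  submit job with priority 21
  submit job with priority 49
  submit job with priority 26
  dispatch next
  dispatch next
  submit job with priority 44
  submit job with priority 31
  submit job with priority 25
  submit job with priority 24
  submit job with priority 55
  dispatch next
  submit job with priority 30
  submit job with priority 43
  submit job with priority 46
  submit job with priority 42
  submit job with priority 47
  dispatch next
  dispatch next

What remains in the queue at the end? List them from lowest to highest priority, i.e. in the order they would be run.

31, 42, 43, 44, 46, 47, 49, 55

insert 50 → {50}
insert 20 → {20, 50}
dispatch next → 20; now {50}
insert 27 → {27, 50}
dispatch next → 27; now {50}
dispatch next → 50; now {}
insert 29 → {29}
dispatch next → 29; now {}
insert 59 → {59}
dispatch next → 59; now {}
insert 21 → {21}
insert 49 → {21, 49}
insert 26 → {21, 26, 49}
dispatch next → 21; now {26, 49}
dispatch next → 26; now {49}
insert 44 → {44, 49}
insert 31 → {31, 44, 49}
insert 25 → {25, 31, 44, 49}
insert 24 → {24, 25, 31, 44, 49}
insert 55 → {24, 25, 31, 44, 49, 55}
dispatch next → 24; now {25, 31, 44, 49, 55}
insert 30 → {25, 30, 31, 44, 49, 55}
insert 43 → {25, 30, 31, 43, 44, 49, 55}
insert 46 → {25, 30, 31, 43, 44, 46, 49, 55}
insert 42 → {25, 30, 31, 42, 43, 44, 46, 49, 55}
insert 47 → {25, 30, 31, 42, 43, 44, 46, 47, 49, 55}
dispatch next → 25; now {30, 31, 42, 43, 44, 46, 47, 49, 55}
dispatch next → 30; now {31, 42, 43, 44, 46, 47, 49, 55}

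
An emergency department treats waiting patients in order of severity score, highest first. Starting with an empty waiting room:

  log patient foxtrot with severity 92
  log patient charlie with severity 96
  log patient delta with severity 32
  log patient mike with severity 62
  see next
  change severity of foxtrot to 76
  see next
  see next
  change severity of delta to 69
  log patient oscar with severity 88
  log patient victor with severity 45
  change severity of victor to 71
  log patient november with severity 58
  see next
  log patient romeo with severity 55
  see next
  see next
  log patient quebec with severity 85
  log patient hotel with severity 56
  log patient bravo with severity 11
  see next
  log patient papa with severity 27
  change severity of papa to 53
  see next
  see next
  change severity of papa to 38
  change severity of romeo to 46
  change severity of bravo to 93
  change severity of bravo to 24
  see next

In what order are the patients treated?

charlie → foxtrot → mike → oscar → victor → delta → quebec → november → hotel → romeo

add foxtrot (severity 92) → {foxtrot:92}
add charlie (severity 96) → {charlie:96, foxtrot:92}
add delta (severity 32) → {charlie:96, foxtrot:92, delta:32}
add mike (severity 62) → {charlie:96, foxtrot:92, mike:62, delta:32}
see next → charlie; now {foxtrot:92, mike:62, delta:32}
update foxtrot to severity 76 → {foxtrot:76, mike:62, delta:32}
see next → foxtrot; now {mike:62, delta:32}
see next → mike; now {delta:32}
update delta to severity 69 → {delta:69}
add oscar (severity 88) → {oscar:88, delta:69}
add victor (severity 45) → {oscar:88, delta:69, victor:45}
update victor to severity 71 → {oscar:88, victor:71, delta:69}
add november (severity 58) → {oscar:88, victor:71, delta:69, november:58}
see next → oscar; now {victor:71, delta:69, november:58}
add romeo (severity 55) → {victor:71, delta:69, november:58, romeo:55}
see next → victor; now {delta:69, november:58, romeo:55}
see next → delta; now {november:58, romeo:55}
add quebec (severity 85) → {quebec:85, november:58, romeo:55}
add hotel (severity 56) → {quebec:85, november:58, hotel:56, romeo:55}
add bravo (severity 11) → {quebec:85, november:58, hotel:56, romeo:55, bravo:11}
see next → quebec; now {november:58, hotel:56, romeo:55, bravo:11}
add papa (severity 27) → {november:58, hotel:56, romeo:55, papa:27, bravo:11}
update papa to severity 53 → {november:58, hotel:56, romeo:55, papa:53, bravo:11}
see next → november; now {hotel:56, romeo:55, papa:53, bravo:11}
see next → hotel; now {romeo:55, papa:53, bravo:11}
update papa to severity 38 → {romeo:55, papa:38, bravo:11}
update romeo to severity 46 → {romeo:46, papa:38, bravo:11}
update bravo to severity 93 → {bravo:93, romeo:46, papa:38}
update bravo to severity 24 → {romeo:46, papa:38, bravo:24}
see next → romeo; now {papa:38, bravo:24}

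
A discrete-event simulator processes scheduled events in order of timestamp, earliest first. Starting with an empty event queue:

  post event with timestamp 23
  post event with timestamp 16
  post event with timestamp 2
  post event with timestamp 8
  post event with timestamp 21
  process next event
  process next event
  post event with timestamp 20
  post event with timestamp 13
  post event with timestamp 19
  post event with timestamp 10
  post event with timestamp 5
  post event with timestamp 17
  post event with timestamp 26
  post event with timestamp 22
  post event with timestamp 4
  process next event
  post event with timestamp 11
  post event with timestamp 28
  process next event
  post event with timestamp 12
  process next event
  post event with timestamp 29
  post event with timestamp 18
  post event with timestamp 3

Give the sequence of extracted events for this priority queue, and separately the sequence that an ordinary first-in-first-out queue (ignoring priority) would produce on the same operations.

insert 23 → {23}
insert 16 → {16, 23}
insert 2 → {2, 16, 23}
insert 8 → {2, 8, 16, 23}
insert 21 → {2, 8, 16, 21, 23}
process next event → 2; now {8, 16, 21, 23}
process next event → 8; now {16, 21, 23}
insert 20 → {16, 20, 21, 23}
insert 13 → {13, 16, 20, 21, 23}
insert 19 → {13, 16, 19, 20, 21, 23}
insert 10 → {10, 13, 16, 19, 20, 21, 23}
insert 5 → {5, 10, 13, 16, 19, 20, 21, 23}
insert 17 → {5, 10, 13, 16, 17, 19, 20, 21, 23}
insert 26 → {5, 10, 13, 16, 17, 19, 20, 21, 23, 26}
insert 22 → {5, 10, 13, 16, 17, 19, 20, 21, 22, 23, 26}
insert 4 → {4, 5, 10, 13, 16, 17, 19, 20, 21, 22, 23, 26}
process next event → 4; now {5, 10, 13, 16, 17, 19, 20, 21, 22, 23, 26}
insert 11 → {5, 10, 11, 13, 16, 17, 19, 20, 21, 22, 23, 26}
insert 28 → {5, 10, 11, 13, 16, 17, 19, 20, 21, 22, 23, 26, 28}
process next event → 5; now {10, 11, 13, 16, 17, 19, 20, 21, 22, 23, 26, 28}
insert 12 → {10, 11, 12, 13, 16, 17, 19, 20, 21, 22, 23, 26, 28}
process next event → 10; now {11, 12, 13, 16, 17, 19, 20, 21, 22, 23, 26, 28}
insert 29 → {11, 12, 13, 16, 17, 19, 20, 21, 22, 23, 26, 28, 29}
insert 18 → {11, 12, 13, 16, 17, 18, 19, 20, 21, 22, 23, 26, 28, 29}
insert 3 → {3, 11, 12, 13, 16, 17, 18, 19, 20, 21, 22, 23, 26, 28, 29}

priority queue: 2, 8, 4, 5, 10; FIFO queue: 23, 16, 2, 8, 21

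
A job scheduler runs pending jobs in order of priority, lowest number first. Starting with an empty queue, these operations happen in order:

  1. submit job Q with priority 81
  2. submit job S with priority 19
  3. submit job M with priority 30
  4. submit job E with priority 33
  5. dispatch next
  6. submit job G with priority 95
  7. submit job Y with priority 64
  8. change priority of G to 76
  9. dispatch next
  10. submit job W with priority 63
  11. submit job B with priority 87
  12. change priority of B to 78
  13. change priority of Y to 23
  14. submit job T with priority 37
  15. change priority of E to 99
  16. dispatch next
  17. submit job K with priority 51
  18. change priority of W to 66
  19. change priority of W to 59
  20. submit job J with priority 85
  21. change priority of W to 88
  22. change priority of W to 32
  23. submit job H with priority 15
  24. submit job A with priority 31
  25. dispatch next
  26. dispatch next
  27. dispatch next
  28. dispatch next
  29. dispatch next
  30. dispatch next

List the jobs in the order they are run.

add Q (priority 81) → {Q:81}
add S (priority 19) → {S:19, Q:81}
add M (priority 30) → {S:19, M:30, Q:81}
add E (priority 33) → {S:19, M:30, E:33, Q:81}
dispatch next → S; now {M:30, E:33, Q:81}
add G (priority 95) → {M:30, E:33, Q:81, G:95}
add Y (priority 64) → {M:30, E:33, Y:64, Q:81, G:95}
update G to priority 76 → {M:30, E:33, Y:64, G:76, Q:81}
dispatch next → M; now {E:33, Y:64, G:76, Q:81}
add W (priority 63) → {E:33, W:63, Y:64, G:76, Q:81}
add B (priority 87) → {E:33, W:63, Y:64, G:76, Q:81, B:87}
update B to priority 78 → {E:33, W:63, Y:64, G:76, B:78, Q:81}
update Y to priority 23 → {Y:23, E:33, W:63, G:76, B:78, Q:81}
add T (priority 37) → {Y:23, E:33, T:37, W:63, G:76, B:78, Q:81}
update E to priority 99 → {Y:23, T:37, W:63, G:76, B:78, Q:81, E:99}
dispatch next → Y; now {T:37, W:63, G:76, B:78, Q:81, E:99}
add K (priority 51) → {T:37, K:51, W:63, G:76, B:78, Q:81, E:99}
update W to priority 66 → {T:37, K:51, W:66, G:76, B:78, Q:81, E:99}
update W to priority 59 → {T:37, K:51, W:59, G:76, B:78, Q:81, E:99}
add J (priority 85) → {T:37, K:51, W:59, G:76, B:78, Q:81, J:85, E:99}
update W to priority 88 → {T:37, K:51, G:76, B:78, Q:81, J:85, W:88, E:99}
update W to priority 32 → {W:32, T:37, K:51, G:76, B:78, Q:81, J:85, E:99}
add H (priority 15) → {H:15, W:32, T:37, K:51, G:76, B:78, Q:81, J:85, E:99}
add A (priority 31) → {H:15, A:31, W:32, T:37, K:51, G:76, B:78, Q:81, J:85, E:99}
dispatch next → H; now {A:31, W:32, T:37, K:51, G:76, B:78, Q:81, J:85, E:99}
dispatch next → A; now {W:32, T:37, K:51, G:76, B:78, Q:81, J:85, E:99}
dispatch next → W; now {T:37, K:51, G:76, B:78, Q:81, J:85, E:99}
dispatch next → T; now {K:51, G:76, B:78, Q:81, J:85, E:99}
dispatch next → K; now {G:76, B:78, Q:81, J:85, E:99}
dispatch next → G; now {B:78, Q:81, J:85, E:99}

[S, M, Y, H, A, W, T, K, G]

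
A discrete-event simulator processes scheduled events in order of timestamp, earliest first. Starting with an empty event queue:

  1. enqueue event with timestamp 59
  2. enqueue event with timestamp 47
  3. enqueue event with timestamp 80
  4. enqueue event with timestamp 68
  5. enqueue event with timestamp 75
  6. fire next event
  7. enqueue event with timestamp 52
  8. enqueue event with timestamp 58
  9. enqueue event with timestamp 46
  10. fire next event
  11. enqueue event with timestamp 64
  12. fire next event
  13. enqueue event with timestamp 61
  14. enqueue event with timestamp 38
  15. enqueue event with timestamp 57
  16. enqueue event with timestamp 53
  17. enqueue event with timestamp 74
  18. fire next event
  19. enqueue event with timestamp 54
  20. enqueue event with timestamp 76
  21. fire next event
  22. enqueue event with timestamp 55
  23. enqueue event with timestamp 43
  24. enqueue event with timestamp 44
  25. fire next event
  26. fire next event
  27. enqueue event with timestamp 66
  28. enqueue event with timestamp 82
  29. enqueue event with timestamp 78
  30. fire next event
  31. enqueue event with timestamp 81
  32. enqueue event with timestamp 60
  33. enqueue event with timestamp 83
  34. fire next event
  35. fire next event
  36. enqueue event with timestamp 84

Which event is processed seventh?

44

insert 59 → {59}
insert 47 → {47, 59}
insert 80 → {47, 59, 80}
insert 68 → {47, 59, 68, 80}
insert 75 → {47, 59, 68, 75, 80}
fire next event → 47; now {59, 68, 75, 80}
insert 52 → {52, 59, 68, 75, 80}
insert 58 → {52, 58, 59, 68, 75, 80}
insert 46 → {46, 52, 58, 59, 68, 75, 80}
fire next event → 46; now {52, 58, 59, 68, 75, 80}
insert 64 → {52, 58, 59, 64, 68, 75, 80}
fire next event → 52; now {58, 59, 64, 68, 75, 80}
insert 61 → {58, 59, 61, 64, 68, 75, 80}
insert 38 → {38, 58, 59, 61, 64, 68, 75, 80}
insert 57 → {38, 57, 58, 59, 61, 64, 68, 75, 80}
insert 53 → {38, 53, 57, 58, 59, 61, 64, 68, 75, 80}
insert 74 → {38, 53, 57, 58, 59, 61, 64, 68, 74, 75, 80}
fire next event → 38; now {53, 57, 58, 59, 61, 64, 68, 74, 75, 80}
insert 54 → {53, 54, 57, 58, 59, 61, 64, 68, 74, 75, 80}
insert 76 → {53, 54, 57, 58, 59, 61, 64, 68, 74, 75, 76, 80}
fire next event → 53; now {54, 57, 58, 59, 61, 64, 68, 74, 75, 76, 80}
insert 55 → {54, 55, 57, 58, 59, 61, 64, 68, 74, 75, 76, 80}
insert 43 → {43, 54, 55, 57, 58, 59, 61, 64, 68, 74, 75, 76, 80}
insert 44 → {43, 44, 54, 55, 57, 58, 59, 61, 64, 68, 74, 75, 76, 80}
fire next event → 43; now {44, 54, 55, 57, 58, 59, 61, 64, 68, 74, 75, 76, 80}
fire next event → 44; now {54, 55, 57, 58, 59, 61, 64, 68, 74, 75, 76, 80}
insert 66 → {54, 55, 57, 58, 59, 61, 64, 66, 68, 74, 75, 76, 80}
insert 82 → {54, 55, 57, 58, 59, 61, 64, 66, 68, 74, 75, 76, 80, 82}
insert 78 → {54, 55, 57, 58, 59, 61, 64, 66, 68, 74, 75, 76, 78, 80, 82}
fire next event → 54; now {55, 57, 58, 59, 61, 64, 66, 68, 74, 75, 76, 78, 80, 82}
insert 81 → {55, 57, 58, 59, 61, 64, 66, 68, 74, 75, 76, 78, 80, 81, 82}
insert 60 → {55, 57, 58, 59, 60, 61, 64, 66, 68, 74, 75, 76, 78, 80, 81, 82}
insert 83 → {55, 57, 58, 59, 60, 61, 64, 66, 68, 74, 75, 76, 78, 80, 81, 82, 83}
fire next event → 55; now {57, 58, 59, 60, 61, 64, 66, 68, 74, 75, 76, 78, 80, 81, 82, 83}
fire next event → 57; now {58, 59, 60, 61, 64, 66, 68, 74, 75, 76, 78, 80, 81, 82, 83}
insert 84 → {58, 59, 60, 61, 64, 66, 68, 74, 75, 76, 78, 80, 81, 82, 83, 84}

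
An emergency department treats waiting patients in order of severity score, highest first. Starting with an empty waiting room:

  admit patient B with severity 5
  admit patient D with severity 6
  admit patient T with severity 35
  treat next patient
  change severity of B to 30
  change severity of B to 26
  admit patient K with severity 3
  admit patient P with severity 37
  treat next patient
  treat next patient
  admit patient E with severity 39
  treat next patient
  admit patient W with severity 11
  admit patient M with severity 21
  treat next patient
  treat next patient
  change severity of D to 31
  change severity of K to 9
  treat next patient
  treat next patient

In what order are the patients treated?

T, P, B, E, M, W, D, K

add B (severity 5) → {B:5}
add D (severity 6) → {D:6, B:5}
add T (severity 35) → {T:35, D:6, B:5}
treat next patient → T; now {D:6, B:5}
update B to severity 30 → {B:30, D:6}
update B to severity 26 → {B:26, D:6}
add K (severity 3) → {B:26, D:6, K:3}
add P (severity 37) → {P:37, B:26, D:6, K:3}
treat next patient → P; now {B:26, D:6, K:3}
treat next patient → B; now {D:6, K:3}
add E (severity 39) → {E:39, D:6, K:3}
treat next patient → E; now {D:6, K:3}
add W (severity 11) → {W:11, D:6, K:3}
add M (severity 21) → {M:21, W:11, D:6, K:3}
treat next patient → M; now {W:11, D:6, K:3}
treat next patient → W; now {D:6, K:3}
update D to severity 31 → {D:31, K:3}
update K to severity 9 → {D:31, K:9}
treat next patient → D; now {K:9}
treat next patient → K; now {}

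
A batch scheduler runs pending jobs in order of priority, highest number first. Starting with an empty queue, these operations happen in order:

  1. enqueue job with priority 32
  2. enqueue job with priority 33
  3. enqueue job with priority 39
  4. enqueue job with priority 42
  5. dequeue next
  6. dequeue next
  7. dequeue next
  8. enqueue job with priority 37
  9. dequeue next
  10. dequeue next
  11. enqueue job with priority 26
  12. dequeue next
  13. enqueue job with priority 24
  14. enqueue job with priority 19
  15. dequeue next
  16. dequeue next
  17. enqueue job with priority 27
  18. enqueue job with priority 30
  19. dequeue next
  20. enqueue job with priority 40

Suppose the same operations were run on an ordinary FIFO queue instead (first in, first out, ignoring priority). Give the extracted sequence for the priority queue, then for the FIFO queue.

insert 32 → {32}
insert 33 → {33, 32}
insert 39 → {39, 33, 32}
insert 42 → {42, 39, 33, 32}
dequeue next → 42; now {39, 33, 32}
dequeue next → 39; now {33, 32}
dequeue next → 33; now {32}
insert 37 → {37, 32}
dequeue next → 37; now {32}
dequeue next → 32; now {}
insert 26 → {26}
dequeue next → 26; now {}
insert 24 → {24}
insert 19 → {24, 19}
dequeue next → 24; now {19}
dequeue next → 19; now {}
insert 27 → {27}
insert 30 → {30, 27}
dequeue next → 30; now {27}
insert 40 → {40, 27}

priority queue: 42, 39, 33, 37, 32, 26, 24, 19, 30; FIFO queue: 32 → 33 → 39 → 42 → 37 → 26 → 24 → 19 → 27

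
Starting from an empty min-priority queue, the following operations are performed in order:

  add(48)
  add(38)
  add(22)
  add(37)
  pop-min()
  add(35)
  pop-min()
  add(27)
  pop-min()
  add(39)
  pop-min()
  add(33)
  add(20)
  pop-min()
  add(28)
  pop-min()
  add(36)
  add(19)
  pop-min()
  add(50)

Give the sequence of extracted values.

22 → 35 → 27 → 37 → 20 → 28 → 19

insert 48 → {48}
insert 38 → {38, 48}
insert 22 → {22, 38, 48}
insert 37 → {22, 37, 38, 48}
pop-min → 22; now {37, 38, 48}
insert 35 → {35, 37, 38, 48}
pop-min → 35; now {37, 38, 48}
insert 27 → {27, 37, 38, 48}
pop-min → 27; now {37, 38, 48}
insert 39 → {37, 38, 39, 48}
pop-min → 37; now {38, 39, 48}
insert 33 → {33, 38, 39, 48}
insert 20 → {20, 33, 38, 39, 48}
pop-min → 20; now {33, 38, 39, 48}
insert 28 → {28, 33, 38, 39, 48}
pop-min → 28; now {33, 38, 39, 48}
insert 36 → {33, 36, 38, 39, 48}
insert 19 → {19, 33, 36, 38, 39, 48}
pop-min → 19; now {33, 36, 38, 39, 48}
insert 50 → {33, 36, 38, 39, 48, 50}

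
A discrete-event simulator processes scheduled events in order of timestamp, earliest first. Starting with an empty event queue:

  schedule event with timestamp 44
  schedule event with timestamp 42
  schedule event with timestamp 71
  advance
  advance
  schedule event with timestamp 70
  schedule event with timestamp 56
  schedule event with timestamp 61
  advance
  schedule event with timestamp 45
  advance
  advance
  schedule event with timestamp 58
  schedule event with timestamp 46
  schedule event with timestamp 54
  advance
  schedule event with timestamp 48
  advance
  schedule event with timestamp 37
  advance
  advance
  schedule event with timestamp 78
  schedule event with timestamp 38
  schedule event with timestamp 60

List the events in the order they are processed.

insert 44 → {44}
insert 42 → {42, 44}
insert 71 → {42, 44, 71}
advance → 42; now {44, 71}
advance → 44; now {71}
insert 70 → {70, 71}
insert 56 → {56, 70, 71}
insert 61 → {56, 61, 70, 71}
advance → 56; now {61, 70, 71}
insert 45 → {45, 61, 70, 71}
advance → 45; now {61, 70, 71}
advance → 61; now {70, 71}
insert 58 → {58, 70, 71}
insert 46 → {46, 58, 70, 71}
insert 54 → {46, 54, 58, 70, 71}
advance → 46; now {54, 58, 70, 71}
insert 48 → {48, 54, 58, 70, 71}
advance → 48; now {54, 58, 70, 71}
insert 37 → {37, 54, 58, 70, 71}
advance → 37; now {54, 58, 70, 71}
advance → 54; now {58, 70, 71}
insert 78 → {58, 70, 71, 78}
insert 38 → {38, 58, 70, 71, 78}
insert 60 → {38, 58, 60, 70, 71, 78}

42, 44, 56, 45, 61, 46, 48, 37, 54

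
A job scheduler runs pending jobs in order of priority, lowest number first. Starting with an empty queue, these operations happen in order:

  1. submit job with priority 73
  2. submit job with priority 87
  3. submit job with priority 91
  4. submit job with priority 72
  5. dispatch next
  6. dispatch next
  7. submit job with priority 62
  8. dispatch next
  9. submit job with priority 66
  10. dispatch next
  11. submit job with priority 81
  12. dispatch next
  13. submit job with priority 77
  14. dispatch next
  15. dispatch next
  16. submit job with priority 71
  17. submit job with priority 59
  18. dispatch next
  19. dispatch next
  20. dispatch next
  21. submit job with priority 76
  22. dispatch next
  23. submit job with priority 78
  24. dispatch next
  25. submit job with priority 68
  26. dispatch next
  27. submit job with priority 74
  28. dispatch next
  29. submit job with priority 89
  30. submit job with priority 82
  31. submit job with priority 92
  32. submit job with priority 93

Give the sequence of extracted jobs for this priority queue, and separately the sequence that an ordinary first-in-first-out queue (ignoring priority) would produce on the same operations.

priority queue: 72 → 73 → 62 → 66 → 81 → 77 → 87 → 59 → 71 → 91 → 76 → 78 → 68 → 74; FIFO queue: 73, 87, 91, 72, 62, 66, 81, 77, 71, 59, 76, 78, 68, 74

insert 73 → {73}
insert 87 → {73, 87}
insert 91 → {73, 87, 91}
insert 72 → {72, 73, 87, 91}
dispatch next → 72; now {73, 87, 91}
dispatch next → 73; now {87, 91}
insert 62 → {62, 87, 91}
dispatch next → 62; now {87, 91}
insert 66 → {66, 87, 91}
dispatch next → 66; now {87, 91}
insert 81 → {81, 87, 91}
dispatch next → 81; now {87, 91}
insert 77 → {77, 87, 91}
dispatch next → 77; now {87, 91}
dispatch next → 87; now {91}
insert 71 → {71, 91}
insert 59 → {59, 71, 91}
dispatch next → 59; now {71, 91}
dispatch next → 71; now {91}
dispatch next → 91; now {}
insert 76 → {76}
dispatch next → 76; now {}
insert 78 → {78}
dispatch next → 78; now {}
insert 68 → {68}
dispatch next → 68; now {}
insert 74 → {74}
dispatch next → 74; now {}
insert 89 → {89}
insert 82 → {82, 89}
insert 92 → {82, 89, 92}
insert 93 → {82, 89, 92, 93}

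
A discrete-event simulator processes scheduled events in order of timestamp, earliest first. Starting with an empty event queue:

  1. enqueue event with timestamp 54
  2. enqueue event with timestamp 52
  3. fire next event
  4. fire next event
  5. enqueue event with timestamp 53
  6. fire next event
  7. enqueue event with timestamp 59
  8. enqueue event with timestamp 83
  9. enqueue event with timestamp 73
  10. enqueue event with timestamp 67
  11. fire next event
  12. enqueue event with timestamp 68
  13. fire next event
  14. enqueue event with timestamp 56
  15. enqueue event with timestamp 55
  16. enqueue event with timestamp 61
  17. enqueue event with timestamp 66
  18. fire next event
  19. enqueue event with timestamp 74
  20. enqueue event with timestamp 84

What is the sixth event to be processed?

55

insert 54 → {54}
insert 52 → {52, 54}
fire next event → 52; now {54}
fire next event → 54; now {}
insert 53 → {53}
fire next event → 53; now {}
insert 59 → {59}
insert 83 → {59, 83}
insert 73 → {59, 73, 83}
insert 67 → {59, 67, 73, 83}
fire next event → 59; now {67, 73, 83}
insert 68 → {67, 68, 73, 83}
fire next event → 67; now {68, 73, 83}
insert 56 → {56, 68, 73, 83}
insert 55 → {55, 56, 68, 73, 83}
insert 61 → {55, 56, 61, 68, 73, 83}
insert 66 → {55, 56, 61, 66, 68, 73, 83}
fire next event → 55; now {56, 61, 66, 68, 73, 83}
insert 74 → {56, 61, 66, 68, 73, 74, 83}
insert 84 → {56, 61, 66, 68, 73, 74, 83, 84}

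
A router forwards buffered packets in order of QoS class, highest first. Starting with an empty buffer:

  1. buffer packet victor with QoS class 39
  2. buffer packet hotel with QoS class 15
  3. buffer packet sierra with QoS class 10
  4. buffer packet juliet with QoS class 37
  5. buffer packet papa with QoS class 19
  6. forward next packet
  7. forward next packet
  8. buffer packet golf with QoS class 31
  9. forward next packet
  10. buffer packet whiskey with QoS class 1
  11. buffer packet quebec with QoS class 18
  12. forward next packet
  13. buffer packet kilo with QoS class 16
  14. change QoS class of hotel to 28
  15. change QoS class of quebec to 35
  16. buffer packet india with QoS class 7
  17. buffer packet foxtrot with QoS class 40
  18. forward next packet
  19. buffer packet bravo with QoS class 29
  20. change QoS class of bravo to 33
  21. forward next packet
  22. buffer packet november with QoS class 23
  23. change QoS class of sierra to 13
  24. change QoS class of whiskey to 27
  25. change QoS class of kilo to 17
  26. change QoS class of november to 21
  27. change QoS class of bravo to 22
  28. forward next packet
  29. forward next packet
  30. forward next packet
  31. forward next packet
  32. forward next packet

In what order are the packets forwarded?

add victor (QoS class 39) → {victor:39}
add hotel (QoS class 15) → {victor:39, hotel:15}
add sierra (QoS class 10) → {victor:39, hotel:15, sierra:10}
add juliet (QoS class 37) → {victor:39, juliet:37, hotel:15, sierra:10}
add papa (QoS class 19) → {victor:39, juliet:37, papa:19, hotel:15, sierra:10}
forward next packet → victor; now {juliet:37, papa:19, hotel:15, sierra:10}
forward next packet → juliet; now {papa:19, hotel:15, sierra:10}
add golf (QoS class 31) → {golf:31, papa:19, hotel:15, sierra:10}
forward next packet → golf; now {papa:19, hotel:15, sierra:10}
add whiskey (QoS class 1) → {papa:19, hotel:15, sierra:10, whiskey:1}
add quebec (QoS class 18) → {papa:19, quebec:18, hotel:15, sierra:10, whiskey:1}
forward next packet → papa; now {quebec:18, hotel:15, sierra:10, whiskey:1}
add kilo (QoS class 16) → {quebec:18, kilo:16, hotel:15, sierra:10, whiskey:1}
update hotel to QoS class 28 → {hotel:28, quebec:18, kilo:16, sierra:10, whiskey:1}
update quebec to QoS class 35 → {quebec:35, hotel:28, kilo:16, sierra:10, whiskey:1}
add india (QoS class 7) → {quebec:35, hotel:28, kilo:16, sierra:10, india:7, whiskey:1}
add foxtrot (QoS class 40) → {foxtrot:40, quebec:35, hotel:28, kilo:16, sierra:10, india:7, whiskey:1}
forward next packet → foxtrot; now {quebec:35, hotel:28, kilo:16, sierra:10, india:7, whiskey:1}
add bravo (QoS class 29) → {quebec:35, bravo:29, hotel:28, kilo:16, sierra:10, india:7, whiskey:1}
update bravo to QoS class 33 → {quebec:35, bravo:33, hotel:28, kilo:16, sierra:10, india:7, whiskey:1}
forward next packet → quebec; now {bravo:33, hotel:28, kilo:16, sierra:10, india:7, whiskey:1}
add november (QoS class 23) → {bravo:33, hotel:28, november:23, kilo:16, sierra:10, india:7, whiskey:1}
update sierra to QoS class 13 → {bravo:33, hotel:28, november:23, kilo:16, sierra:13, india:7, whiskey:1}
update whiskey to QoS class 27 → {bravo:33, hotel:28, whiskey:27, november:23, kilo:16, sierra:13, india:7}
update kilo to QoS class 17 → {bravo:33, hotel:28, whiskey:27, november:23, kilo:17, sierra:13, india:7}
update november to QoS class 21 → {bravo:33, hotel:28, whiskey:27, november:21, kilo:17, sierra:13, india:7}
update bravo to QoS class 22 → {hotel:28, whiskey:27, bravo:22, november:21, kilo:17, sierra:13, india:7}
forward next packet → hotel; now {whiskey:27, bravo:22, november:21, kilo:17, sierra:13, india:7}
forward next packet → whiskey; now {bravo:22, november:21, kilo:17, sierra:13, india:7}
forward next packet → bravo; now {november:21, kilo:17, sierra:13, india:7}
forward next packet → november; now {kilo:17, sierra:13, india:7}
forward next packet → kilo; now {sierra:13, india:7}

victor, juliet, golf, papa, foxtrot, quebec, hotel, whiskey, bravo, november, kilo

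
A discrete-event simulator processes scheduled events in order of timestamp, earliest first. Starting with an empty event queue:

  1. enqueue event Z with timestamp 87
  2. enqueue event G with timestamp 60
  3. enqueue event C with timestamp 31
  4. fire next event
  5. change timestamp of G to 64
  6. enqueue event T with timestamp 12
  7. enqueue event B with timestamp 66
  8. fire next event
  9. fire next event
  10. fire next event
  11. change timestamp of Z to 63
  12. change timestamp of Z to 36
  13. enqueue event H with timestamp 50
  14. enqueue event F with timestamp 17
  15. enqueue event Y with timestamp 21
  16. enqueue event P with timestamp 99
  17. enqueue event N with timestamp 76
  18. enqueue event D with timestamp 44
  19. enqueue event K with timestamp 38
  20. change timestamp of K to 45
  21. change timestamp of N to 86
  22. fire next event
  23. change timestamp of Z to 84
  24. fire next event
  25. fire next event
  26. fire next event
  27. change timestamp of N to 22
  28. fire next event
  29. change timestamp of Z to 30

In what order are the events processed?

add Z (timestamp 87) → {Z:87}
add G (timestamp 60) → {G:60, Z:87}
add C (timestamp 31) → {C:31, G:60, Z:87}
fire next event → C; now {G:60, Z:87}
update G to timestamp 64 → {G:64, Z:87}
add T (timestamp 12) → {T:12, G:64, Z:87}
add B (timestamp 66) → {T:12, G:64, B:66, Z:87}
fire next event → T; now {G:64, B:66, Z:87}
fire next event → G; now {B:66, Z:87}
fire next event → B; now {Z:87}
update Z to timestamp 63 → {Z:63}
update Z to timestamp 36 → {Z:36}
add H (timestamp 50) → {Z:36, H:50}
add F (timestamp 17) → {F:17, Z:36, H:50}
add Y (timestamp 21) → {F:17, Y:21, Z:36, H:50}
add P (timestamp 99) → {F:17, Y:21, Z:36, H:50, P:99}
add N (timestamp 76) → {F:17, Y:21, Z:36, H:50, N:76, P:99}
add D (timestamp 44) → {F:17, Y:21, Z:36, D:44, H:50, N:76, P:99}
add K (timestamp 38) → {F:17, Y:21, Z:36, K:38, D:44, H:50, N:76, P:99}
update K to timestamp 45 → {F:17, Y:21, Z:36, D:44, K:45, H:50, N:76, P:99}
update N to timestamp 86 → {F:17, Y:21, Z:36, D:44, K:45, H:50, N:86, P:99}
fire next event → F; now {Y:21, Z:36, D:44, K:45, H:50, N:86, P:99}
update Z to timestamp 84 → {Y:21, D:44, K:45, H:50, Z:84, N:86, P:99}
fire next event → Y; now {D:44, K:45, H:50, Z:84, N:86, P:99}
fire next event → D; now {K:45, H:50, Z:84, N:86, P:99}
fire next event → K; now {H:50, Z:84, N:86, P:99}
update N to timestamp 22 → {N:22, H:50, Z:84, P:99}
fire next event → N; now {H:50, Z:84, P:99}
update Z to timestamp 30 → {Z:30, H:50, P:99}

[C, T, G, B, F, Y, D, K, N]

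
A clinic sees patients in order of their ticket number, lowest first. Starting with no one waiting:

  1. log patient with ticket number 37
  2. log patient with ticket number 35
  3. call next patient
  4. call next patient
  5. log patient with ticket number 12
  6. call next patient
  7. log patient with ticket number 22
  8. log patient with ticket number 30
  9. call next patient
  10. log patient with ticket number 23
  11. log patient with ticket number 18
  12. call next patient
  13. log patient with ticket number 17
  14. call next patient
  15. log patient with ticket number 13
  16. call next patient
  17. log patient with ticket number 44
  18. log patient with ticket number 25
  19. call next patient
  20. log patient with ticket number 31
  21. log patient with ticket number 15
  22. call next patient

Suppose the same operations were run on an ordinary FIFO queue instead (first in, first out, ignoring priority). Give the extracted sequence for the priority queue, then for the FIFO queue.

priority queue: 35, 37, 12, 22, 18, 17, 13, 23, 15; FIFO queue: 37 → 35 → 12 → 22 → 30 → 23 → 18 → 17 → 13

insert 37 → {37}
insert 35 → {35, 37}
call next patient → 35; now {37}
call next patient → 37; now {}
insert 12 → {12}
call next patient → 12; now {}
insert 22 → {22}
insert 30 → {22, 30}
call next patient → 22; now {30}
insert 23 → {23, 30}
insert 18 → {18, 23, 30}
call next patient → 18; now {23, 30}
insert 17 → {17, 23, 30}
call next patient → 17; now {23, 30}
insert 13 → {13, 23, 30}
call next patient → 13; now {23, 30}
insert 44 → {23, 30, 44}
insert 25 → {23, 25, 30, 44}
call next patient → 23; now {25, 30, 44}
insert 31 → {25, 30, 31, 44}
insert 15 → {15, 25, 30, 31, 44}
call next patient → 15; now {25, 30, 31, 44}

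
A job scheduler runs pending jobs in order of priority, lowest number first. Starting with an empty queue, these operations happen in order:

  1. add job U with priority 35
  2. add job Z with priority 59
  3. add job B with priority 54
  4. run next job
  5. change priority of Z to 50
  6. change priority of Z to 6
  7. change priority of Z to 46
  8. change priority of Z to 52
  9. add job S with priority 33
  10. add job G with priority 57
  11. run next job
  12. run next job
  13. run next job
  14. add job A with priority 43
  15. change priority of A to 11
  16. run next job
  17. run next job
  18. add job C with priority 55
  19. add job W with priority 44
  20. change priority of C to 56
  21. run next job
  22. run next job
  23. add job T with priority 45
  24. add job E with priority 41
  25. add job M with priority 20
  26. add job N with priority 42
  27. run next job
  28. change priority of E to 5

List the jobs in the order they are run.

add U (priority 35) → {U:35}
add Z (priority 59) → {U:35, Z:59}
add B (priority 54) → {U:35, B:54, Z:59}
run next job → U; now {B:54, Z:59}
update Z to priority 50 → {Z:50, B:54}
update Z to priority 6 → {Z:6, B:54}
update Z to priority 46 → {Z:46, B:54}
update Z to priority 52 → {Z:52, B:54}
add S (priority 33) → {S:33, Z:52, B:54}
add G (priority 57) → {S:33, Z:52, B:54, G:57}
run next job → S; now {Z:52, B:54, G:57}
run next job → Z; now {B:54, G:57}
run next job → B; now {G:57}
add A (priority 43) → {A:43, G:57}
update A to priority 11 → {A:11, G:57}
run next job → A; now {G:57}
run next job → G; now {}
add C (priority 55) → {C:55}
add W (priority 44) → {W:44, C:55}
update C to priority 56 → {W:44, C:56}
run next job → W; now {C:56}
run next job → C; now {}
add T (priority 45) → {T:45}
add E (priority 41) → {E:41, T:45}
add M (priority 20) → {M:20, E:41, T:45}
add N (priority 42) → {M:20, E:41, N:42, T:45}
run next job → M; now {E:41, N:42, T:45}
update E to priority 5 → {E:5, N:42, T:45}

[U, S, Z, B, A, G, W, C, M]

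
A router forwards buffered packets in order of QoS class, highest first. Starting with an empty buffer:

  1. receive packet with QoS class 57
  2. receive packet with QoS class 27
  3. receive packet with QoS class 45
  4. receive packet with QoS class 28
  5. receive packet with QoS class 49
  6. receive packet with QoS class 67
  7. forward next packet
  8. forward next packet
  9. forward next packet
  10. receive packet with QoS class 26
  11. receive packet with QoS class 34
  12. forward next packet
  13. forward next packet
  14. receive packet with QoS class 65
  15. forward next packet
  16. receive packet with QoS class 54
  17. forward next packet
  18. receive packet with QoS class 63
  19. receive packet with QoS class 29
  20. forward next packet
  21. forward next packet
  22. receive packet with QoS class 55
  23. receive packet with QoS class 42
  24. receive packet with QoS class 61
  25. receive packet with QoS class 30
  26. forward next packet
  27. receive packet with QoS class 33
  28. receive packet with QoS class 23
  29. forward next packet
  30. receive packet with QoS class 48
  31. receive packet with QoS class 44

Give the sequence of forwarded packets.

[67, 57, 49, 45, 34, 65, 54, 63, 29, 61, 55]

insert 57 → {57}
insert 27 → {57, 27}
insert 45 → {57, 45, 27}
insert 28 → {57, 45, 28, 27}
insert 49 → {57, 49, 45, 28, 27}
insert 67 → {67, 57, 49, 45, 28, 27}
forward next packet → 67; now {57, 49, 45, 28, 27}
forward next packet → 57; now {49, 45, 28, 27}
forward next packet → 49; now {45, 28, 27}
insert 26 → {45, 28, 27, 26}
insert 34 → {45, 34, 28, 27, 26}
forward next packet → 45; now {34, 28, 27, 26}
forward next packet → 34; now {28, 27, 26}
insert 65 → {65, 28, 27, 26}
forward next packet → 65; now {28, 27, 26}
insert 54 → {54, 28, 27, 26}
forward next packet → 54; now {28, 27, 26}
insert 63 → {63, 28, 27, 26}
insert 29 → {63, 29, 28, 27, 26}
forward next packet → 63; now {29, 28, 27, 26}
forward next packet → 29; now {28, 27, 26}
insert 55 → {55, 28, 27, 26}
insert 42 → {55, 42, 28, 27, 26}
insert 61 → {61, 55, 42, 28, 27, 26}
insert 30 → {61, 55, 42, 30, 28, 27, 26}
forward next packet → 61; now {55, 42, 30, 28, 27, 26}
insert 33 → {55, 42, 33, 30, 28, 27, 26}
insert 23 → {55, 42, 33, 30, 28, 27, 26, 23}
forward next packet → 55; now {42, 33, 30, 28, 27, 26, 23}
insert 48 → {48, 42, 33, 30, 28, 27, 26, 23}
insert 44 → {48, 44, 42, 33, 30, 28, 27, 26, 23}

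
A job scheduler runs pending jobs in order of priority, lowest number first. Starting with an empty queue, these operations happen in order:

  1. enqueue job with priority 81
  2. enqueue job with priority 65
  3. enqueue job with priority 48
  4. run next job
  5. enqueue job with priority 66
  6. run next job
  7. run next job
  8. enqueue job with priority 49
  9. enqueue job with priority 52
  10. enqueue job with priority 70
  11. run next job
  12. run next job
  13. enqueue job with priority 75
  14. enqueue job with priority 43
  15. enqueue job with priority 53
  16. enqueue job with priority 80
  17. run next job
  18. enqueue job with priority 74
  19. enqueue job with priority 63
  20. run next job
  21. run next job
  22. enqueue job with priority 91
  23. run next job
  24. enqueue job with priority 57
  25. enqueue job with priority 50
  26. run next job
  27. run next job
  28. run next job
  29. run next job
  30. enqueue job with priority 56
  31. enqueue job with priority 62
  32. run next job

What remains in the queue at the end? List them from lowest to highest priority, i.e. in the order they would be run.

62, 80, 81, 91

insert 81 → {81}
insert 65 → {65, 81}
insert 48 → {48, 65, 81}
run next job → 48; now {65, 81}
insert 66 → {65, 66, 81}
run next job → 65; now {66, 81}
run next job → 66; now {81}
insert 49 → {49, 81}
insert 52 → {49, 52, 81}
insert 70 → {49, 52, 70, 81}
run next job → 49; now {52, 70, 81}
run next job → 52; now {70, 81}
insert 75 → {70, 75, 81}
insert 43 → {43, 70, 75, 81}
insert 53 → {43, 53, 70, 75, 81}
insert 80 → {43, 53, 70, 75, 80, 81}
run next job → 43; now {53, 70, 75, 80, 81}
insert 74 → {53, 70, 74, 75, 80, 81}
insert 63 → {53, 63, 70, 74, 75, 80, 81}
run next job → 53; now {63, 70, 74, 75, 80, 81}
run next job → 63; now {70, 74, 75, 80, 81}
insert 91 → {70, 74, 75, 80, 81, 91}
run next job → 70; now {74, 75, 80, 81, 91}
insert 57 → {57, 74, 75, 80, 81, 91}
insert 50 → {50, 57, 74, 75, 80, 81, 91}
run next job → 50; now {57, 74, 75, 80, 81, 91}
run next job → 57; now {74, 75, 80, 81, 91}
run next job → 74; now {75, 80, 81, 91}
run next job → 75; now {80, 81, 91}
insert 56 → {56, 80, 81, 91}
insert 62 → {56, 62, 80, 81, 91}
run next job → 56; now {62, 80, 81, 91}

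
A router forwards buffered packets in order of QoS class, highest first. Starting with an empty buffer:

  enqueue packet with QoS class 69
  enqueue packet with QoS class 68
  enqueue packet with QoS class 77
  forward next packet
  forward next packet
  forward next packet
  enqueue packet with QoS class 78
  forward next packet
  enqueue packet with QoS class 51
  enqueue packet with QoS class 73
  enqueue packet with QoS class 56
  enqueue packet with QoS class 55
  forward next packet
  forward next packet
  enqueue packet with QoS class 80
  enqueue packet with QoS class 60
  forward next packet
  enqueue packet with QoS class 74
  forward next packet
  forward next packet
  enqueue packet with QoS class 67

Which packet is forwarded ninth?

60

insert 69 → {69}
insert 68 → {69, 68}
insert 77 → {77, 69, 68}
forward next packet → 77; now {69, 68}
forward next packet → 69; now {68}
forward next packet → 68; now {}
insert 78 → {78}
forward next packet → 78; now {}
insert 51 → {51}
insert 73 → {73, 51}
insert 56 → {73, 56, 51}
insert 55 → {73, 56, 55, 51}
forward next packet → 73; now {56, 55, 51}
forward next packet → 56; now {55, 51}
insert 80 → {80, 55, 51}
insert 60 → {80, 60, 55, 51}
forward next packet → 80; now {60, 55, 51}
insert 74 → {74, 60, 55, 51}
forward next packet → 74; now {60, 55, 51}
forward next packet → 60; now {55, 51}
insert 67 → {67, 55, 51}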